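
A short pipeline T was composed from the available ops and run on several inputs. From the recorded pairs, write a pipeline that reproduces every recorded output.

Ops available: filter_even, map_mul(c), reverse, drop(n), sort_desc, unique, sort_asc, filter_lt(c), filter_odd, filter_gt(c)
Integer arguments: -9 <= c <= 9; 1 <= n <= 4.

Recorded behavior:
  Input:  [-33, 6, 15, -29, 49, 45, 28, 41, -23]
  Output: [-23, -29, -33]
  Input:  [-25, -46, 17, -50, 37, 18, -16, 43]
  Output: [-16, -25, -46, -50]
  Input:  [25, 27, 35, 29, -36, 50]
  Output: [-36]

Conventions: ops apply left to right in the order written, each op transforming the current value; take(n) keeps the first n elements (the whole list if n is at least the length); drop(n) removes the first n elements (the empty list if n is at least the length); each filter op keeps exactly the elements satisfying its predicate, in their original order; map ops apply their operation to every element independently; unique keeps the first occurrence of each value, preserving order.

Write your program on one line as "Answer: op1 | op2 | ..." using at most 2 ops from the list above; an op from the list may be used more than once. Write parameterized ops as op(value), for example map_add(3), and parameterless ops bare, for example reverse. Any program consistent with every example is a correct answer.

sort_desc | filter_lt(2)

Check, running the answer program on each example:
  [-33, 6, 15, -29, 49, 45, 28, 41, -23] -> [49, 45, 41, 28, 15, 6, -23, -29, -33] -> [-23, -29, -33]
  [-25, -46, 17, -50, 37, 18, -16, 43] -> [43, 37, 18, 17, -16, -25, -46, -50] -> [-16, -25, -46, -50]
  [25, 27, 35, 29, -36, 50] -> [50, 35, 29, 27, 25, -36] -> [-36]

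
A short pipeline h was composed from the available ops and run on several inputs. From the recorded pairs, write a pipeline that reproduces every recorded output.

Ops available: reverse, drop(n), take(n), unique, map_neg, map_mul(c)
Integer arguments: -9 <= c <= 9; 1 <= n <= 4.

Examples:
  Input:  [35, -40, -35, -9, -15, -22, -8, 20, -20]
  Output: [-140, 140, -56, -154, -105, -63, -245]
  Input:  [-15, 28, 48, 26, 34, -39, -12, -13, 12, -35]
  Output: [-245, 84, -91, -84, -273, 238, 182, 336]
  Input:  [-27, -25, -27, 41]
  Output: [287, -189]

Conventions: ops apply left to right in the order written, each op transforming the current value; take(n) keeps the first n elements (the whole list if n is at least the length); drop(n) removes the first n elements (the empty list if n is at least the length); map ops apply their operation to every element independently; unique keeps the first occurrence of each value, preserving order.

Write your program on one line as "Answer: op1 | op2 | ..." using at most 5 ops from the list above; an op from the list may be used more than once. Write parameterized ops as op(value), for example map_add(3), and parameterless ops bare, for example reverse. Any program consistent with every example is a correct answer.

map_mul(-7) | drop(2) | reverse | map_neg

Check, running the answer program on each example:
  [35, -40, -35, -9, -15, -22, -8, 20, -20] -> [-245, 280, 245, 63, 105, 154, 56, -140, 140] -> [245, 63, 105, 154, 56, -140, 140] -> [140, -140, 56, 154, 105, 63, 245] -> [-140, 140, -56, -154, -105, -63, -245]
  [-15, 28, 48, 26, 34, -39, -12, -13, 12, -35] -> [105, -196, -336, -182, -238, 273, 84, 91, -84, 245] -> [-336, -182, -238, 273, 84, 91, -84, 245] -> [245, -84, 91, 84, 273, -238, -182, -336] -> [-245, 84, -91, -84, -273, 238, 182, 336]
  [-27, -25, -27, 41] -> [189, 175, 189, -287] -> [189, -287] -> [-287, 189] -> [287, -189]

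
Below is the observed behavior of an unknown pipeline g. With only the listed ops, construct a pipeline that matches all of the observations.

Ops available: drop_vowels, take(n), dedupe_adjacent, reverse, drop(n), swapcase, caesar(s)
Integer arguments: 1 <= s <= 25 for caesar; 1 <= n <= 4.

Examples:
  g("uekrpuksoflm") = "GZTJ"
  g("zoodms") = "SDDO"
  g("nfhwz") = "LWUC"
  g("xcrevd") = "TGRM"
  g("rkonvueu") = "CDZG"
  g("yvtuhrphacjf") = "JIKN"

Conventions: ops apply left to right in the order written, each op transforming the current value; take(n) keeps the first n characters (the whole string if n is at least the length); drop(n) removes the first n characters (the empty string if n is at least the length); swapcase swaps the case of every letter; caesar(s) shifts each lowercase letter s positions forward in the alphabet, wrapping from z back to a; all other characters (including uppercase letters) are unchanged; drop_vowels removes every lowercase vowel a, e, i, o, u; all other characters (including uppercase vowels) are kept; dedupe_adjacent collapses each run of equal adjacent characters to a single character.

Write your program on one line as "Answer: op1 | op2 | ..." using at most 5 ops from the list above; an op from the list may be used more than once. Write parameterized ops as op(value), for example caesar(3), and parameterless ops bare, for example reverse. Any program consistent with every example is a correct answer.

caesar(16) | take(4) | caesar(25) | reverse | swapcase

Check, running the answer program on each example:
  "uekrpuksoflm" -> "kuahfkaievbc" -> "kuah" -> "jtzg" -> "gztj" -> "GZTJ"
  "zoodms" -> "peetci" -> "peet" -> "odds" -> "sddo" -> "SDDO"
  "nfhwz" -> "dvxmp" -> "dvxm" -> "cuwl" -> "lwuc" -> "LWUC"
  "xcrevd" -> "nshult" -> "nshu" -> "mrgt" -> "tgrm" -> "TGRM"
  "rkonvueu" -> "haedlkuk" -> "haed" -> "gzdc" -> "cdzg" -> "CDZG"
  "yvtuhrphacjf" -> "oljkxhfxqszv" -> "oljk" -> "nkij" -> "jikn" -> "JIKN"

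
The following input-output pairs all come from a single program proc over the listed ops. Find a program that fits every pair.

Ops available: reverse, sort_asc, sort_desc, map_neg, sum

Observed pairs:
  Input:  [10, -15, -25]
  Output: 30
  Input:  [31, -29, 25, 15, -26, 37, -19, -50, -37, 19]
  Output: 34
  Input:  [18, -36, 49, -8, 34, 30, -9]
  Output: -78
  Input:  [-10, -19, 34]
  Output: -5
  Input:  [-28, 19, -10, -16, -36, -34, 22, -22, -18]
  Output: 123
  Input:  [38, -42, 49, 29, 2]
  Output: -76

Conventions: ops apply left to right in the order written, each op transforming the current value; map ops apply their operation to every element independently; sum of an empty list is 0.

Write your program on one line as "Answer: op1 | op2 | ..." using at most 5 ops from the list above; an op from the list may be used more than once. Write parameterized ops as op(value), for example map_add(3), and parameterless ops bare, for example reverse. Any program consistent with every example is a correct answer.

reverse | map_neg | sort_asc | sum

Check, running the answer program on each example:
  [10, -15, -25] -> [-25, -15, 10] -> [25, 15, -10] -> [-10, 15, 25] -> 30
  [31, -29, 25, 15, -26, 37, -19, -50, -37, 19] -> [19, -37, -50, -19, 37, -26, 15, 25, -29, 31] -> [-19, 37, 50, 19, -37, 26, -15, -25, 29, -31] -> [-37, -31, -25, -19, -15, 19, 26, 29, 37, 50] -> 34
  [18, -36, 49, -8, 34, 30, -9] -> [-9, 30, 34, -8, 49, -36, 18] -> [9, -30, -34, 8, -49, 36, -18] -> [-49, -34, -30, -18, 8, 9, 36] -> -78
  [-10, -19, 34] -> [34, -19, -10] -> [-34, 19, 10] -> [-34, 10, 19] -> -5
  [-28, 19, -10, -16, -36, -34, 22, -22, -18] -> [-18, -22, 22, -34, -36, -16, -10, 19, -28] -> [18, 22, -22, 34, 36, 16, 10, -19, 28] -> [-22, -19, 10, 16, 18, 22, 28, 34, 36] -> 123
  [38, -42, 49, 29, 2] -> [2, 29, 49, -42, 38] -> [-2, -29, -49, 42, -38] -> [-49, -38, -29, -2, 42] -> -76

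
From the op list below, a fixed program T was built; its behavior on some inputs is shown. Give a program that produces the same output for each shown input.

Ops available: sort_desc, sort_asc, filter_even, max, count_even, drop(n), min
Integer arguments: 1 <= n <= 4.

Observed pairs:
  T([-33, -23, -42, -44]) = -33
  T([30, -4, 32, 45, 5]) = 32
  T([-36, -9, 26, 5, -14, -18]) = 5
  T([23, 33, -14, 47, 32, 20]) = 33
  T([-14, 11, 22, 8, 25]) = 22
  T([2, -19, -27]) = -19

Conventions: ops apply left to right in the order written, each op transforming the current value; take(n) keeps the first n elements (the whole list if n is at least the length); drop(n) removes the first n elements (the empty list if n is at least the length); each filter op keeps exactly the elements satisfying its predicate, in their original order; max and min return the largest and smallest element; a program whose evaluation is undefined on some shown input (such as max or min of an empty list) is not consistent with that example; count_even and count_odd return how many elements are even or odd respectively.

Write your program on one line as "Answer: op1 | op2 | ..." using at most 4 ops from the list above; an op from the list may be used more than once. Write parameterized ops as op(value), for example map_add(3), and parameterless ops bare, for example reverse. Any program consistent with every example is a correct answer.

sort_asc | sort_desc | drop(1) | max

Check, running the answer program on each example:
  [-33, -23, -42, -44] -> [-44, -42, -33, -23] -> [-23, -33, -42, -44] -> [-33, -42, -44] -> -33
  [30, -4, 32, 45, 5] -> [-4, 5, 30, 32, 45] -> [45, 32, 30, 5, -4] -> [32, 30, 5, -4] -> 32
  [-36, -9, 26, 5, -14, -18] -> [-36, -18, -14, -9, 5, 26] -> [26, 5, -9, -14, -18, -36] -> [5, -9, -14, -18, -36] -> 5
  [23, 33, -14, 47, 32, 20] -> [-14, 20, 23, 32, 33, 47] -> [47, 33, 32, 23, 20, -14] -> [33, 32, 23, 20, -14] -> 33
  [-14, 11, 22, 8, 25] -> [-14, 8, 11, 22, 25] -> [25, 22, 11, 8, -14] -> [22, 11, 8, -14] -> 22
  [2, -19, -27] -> [-27, -19, 2] -> [2, -19, -27] -> [-19, -27] -> -19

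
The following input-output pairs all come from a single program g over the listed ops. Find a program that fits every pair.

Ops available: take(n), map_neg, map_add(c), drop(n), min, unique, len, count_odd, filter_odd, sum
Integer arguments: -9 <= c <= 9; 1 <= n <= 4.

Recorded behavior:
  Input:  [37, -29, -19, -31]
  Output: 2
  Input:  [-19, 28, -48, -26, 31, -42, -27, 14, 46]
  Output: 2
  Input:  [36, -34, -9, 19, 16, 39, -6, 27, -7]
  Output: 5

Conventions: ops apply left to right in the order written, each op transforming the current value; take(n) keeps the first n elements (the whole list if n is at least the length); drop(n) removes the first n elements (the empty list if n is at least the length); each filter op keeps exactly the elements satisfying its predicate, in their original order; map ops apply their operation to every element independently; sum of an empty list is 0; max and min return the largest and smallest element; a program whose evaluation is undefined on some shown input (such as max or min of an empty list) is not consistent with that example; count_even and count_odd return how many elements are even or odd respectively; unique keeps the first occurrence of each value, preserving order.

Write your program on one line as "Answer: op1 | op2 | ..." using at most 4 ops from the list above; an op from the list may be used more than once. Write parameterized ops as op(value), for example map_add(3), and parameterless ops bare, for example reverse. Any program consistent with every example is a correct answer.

drop(2) | map_neg | count_odd

Check, running the answer program on each example:
  [37, -29, -19, -31] -> [-19, -31] -> [19, 31] -> 2
  [-19, 28, -48, -26, 31, -42, -27, 14, 46] -> [-48, -26, 31, -42, -27, 14, 46] -> [48, 26, -31, 42, 27, -14, -46] -> 2
  [36, -34, -9, 19, 16, 39, -6, 27, -7] -> [-9, 19, 16, 39, -6, 27, -7] -> [9, -19, -16, -39, 6, -27, 7] -> 5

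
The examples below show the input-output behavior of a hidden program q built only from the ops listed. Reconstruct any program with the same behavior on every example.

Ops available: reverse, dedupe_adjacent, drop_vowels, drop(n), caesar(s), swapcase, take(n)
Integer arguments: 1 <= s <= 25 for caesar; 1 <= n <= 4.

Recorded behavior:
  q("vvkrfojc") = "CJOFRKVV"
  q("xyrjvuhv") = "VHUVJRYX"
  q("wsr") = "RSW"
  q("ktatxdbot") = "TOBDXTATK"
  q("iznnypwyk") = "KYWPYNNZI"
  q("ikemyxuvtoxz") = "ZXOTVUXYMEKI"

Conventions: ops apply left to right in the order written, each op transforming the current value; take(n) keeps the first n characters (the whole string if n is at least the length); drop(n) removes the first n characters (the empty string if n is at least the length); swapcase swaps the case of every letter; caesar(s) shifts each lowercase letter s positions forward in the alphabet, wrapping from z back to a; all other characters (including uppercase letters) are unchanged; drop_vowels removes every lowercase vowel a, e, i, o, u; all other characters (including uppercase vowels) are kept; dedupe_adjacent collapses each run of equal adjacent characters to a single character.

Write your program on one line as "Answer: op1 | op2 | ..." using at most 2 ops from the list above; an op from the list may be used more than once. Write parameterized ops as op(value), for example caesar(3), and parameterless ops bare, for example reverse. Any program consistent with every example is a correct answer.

swapcase | reverse

Check, running the answer program on each example:
  "vvkrfojc" -> "VVKRFOJC" -> "CJOFRKVV"
  "xyrjvuhv" -> "XYRJVUHV" -> "VHUVJRYX"
  "wsr" -> "WSR" -> "RSW"
  "ktatxdbot" -> "KTATXDBOT" -> "TOBDXTATK"
  "iznnypwyk" -> "IZNNYPWYK" -> "KYWPYNNZI"
  "ikemyxuvtoxz" -> "IKEMYXUVTOXZ" -> "ZXOTVUXYMEKI"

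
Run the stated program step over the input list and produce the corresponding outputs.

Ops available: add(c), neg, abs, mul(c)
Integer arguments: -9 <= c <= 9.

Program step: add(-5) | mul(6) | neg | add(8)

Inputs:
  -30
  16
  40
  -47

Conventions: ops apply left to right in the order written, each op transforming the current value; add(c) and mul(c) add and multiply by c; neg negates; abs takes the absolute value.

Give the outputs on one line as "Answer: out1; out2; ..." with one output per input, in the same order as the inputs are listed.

Execution, op by op:
  -30 -> -35 -> -210 -> 210 -> 218
  16 -> 11 -> 66 -> -66 -> -58
  40 -> 35 -> 210 -> -210 -> -202
  -47 -> -52 -> -312 -> 312 -> 320

218; -58; -202; 320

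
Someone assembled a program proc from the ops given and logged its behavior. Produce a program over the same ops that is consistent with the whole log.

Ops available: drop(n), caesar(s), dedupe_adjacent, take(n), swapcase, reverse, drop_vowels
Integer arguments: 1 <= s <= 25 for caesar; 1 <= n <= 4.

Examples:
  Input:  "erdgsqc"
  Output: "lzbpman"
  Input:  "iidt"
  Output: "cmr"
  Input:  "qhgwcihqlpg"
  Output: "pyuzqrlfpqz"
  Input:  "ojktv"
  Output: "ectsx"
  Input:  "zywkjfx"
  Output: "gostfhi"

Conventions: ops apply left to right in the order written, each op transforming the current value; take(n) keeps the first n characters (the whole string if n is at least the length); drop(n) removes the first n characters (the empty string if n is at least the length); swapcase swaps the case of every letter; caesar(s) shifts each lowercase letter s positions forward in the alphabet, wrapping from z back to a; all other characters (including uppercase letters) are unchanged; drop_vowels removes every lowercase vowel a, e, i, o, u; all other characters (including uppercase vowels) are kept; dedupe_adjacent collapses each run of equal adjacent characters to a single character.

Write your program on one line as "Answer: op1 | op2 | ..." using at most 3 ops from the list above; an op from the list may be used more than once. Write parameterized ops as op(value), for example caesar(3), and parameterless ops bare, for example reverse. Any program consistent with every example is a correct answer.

caesar(9) | reverse | dedupe_adjacent

Check, running the answer program on each example:
  "erdgsqc" -> "nampbzl" -> "lzbpman" -> "lzbpman"
  "iidt" -> "rrmc" -> "cmrr" -> "cmr"
  "qhgwcihqlpg" -> "zqpflrqzuyp" -> "pyuzqrlfpqz" -> "pyuzqrlfpqz"
  "ojktv" -> "xstce" -> "ectsx" -> "ectsx"
  "zywkjfx" -> "ihftsog" -> "gostfhi" -> "gostfhi"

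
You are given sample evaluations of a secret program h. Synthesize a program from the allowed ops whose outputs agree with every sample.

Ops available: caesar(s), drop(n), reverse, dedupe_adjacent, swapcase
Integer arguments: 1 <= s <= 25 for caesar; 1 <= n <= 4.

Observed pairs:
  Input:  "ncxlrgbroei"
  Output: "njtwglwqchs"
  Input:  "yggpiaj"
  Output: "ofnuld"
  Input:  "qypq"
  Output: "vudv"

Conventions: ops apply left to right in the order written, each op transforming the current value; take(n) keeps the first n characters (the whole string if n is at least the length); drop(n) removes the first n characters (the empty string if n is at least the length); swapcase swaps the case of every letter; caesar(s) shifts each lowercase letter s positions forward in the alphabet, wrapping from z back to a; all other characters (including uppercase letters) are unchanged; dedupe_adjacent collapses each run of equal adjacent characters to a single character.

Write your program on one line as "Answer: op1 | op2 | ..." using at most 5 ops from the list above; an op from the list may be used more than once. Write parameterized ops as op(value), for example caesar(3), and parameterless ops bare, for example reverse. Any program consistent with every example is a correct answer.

reverse | caesar(5) | reverse | dedupe_adjacent | reverse

Check, running the answer program on each example:
  "ncxlrgbroei" -> "ieorbgrlxcn" -> "njtwglwqchs" -> "shcqwlgwtjn" -> "shcqwlgwtjn" -> "njtwglwqchs"
  "yggpiaj" -> "jaipggy" -> "ofnulld" -> "dllunfo" -> "dlunfo" -> "ofnuld"
  "qypq" -> "qpyq" -> "vudv" -> "vduv" -> "vduv" -> "vudv"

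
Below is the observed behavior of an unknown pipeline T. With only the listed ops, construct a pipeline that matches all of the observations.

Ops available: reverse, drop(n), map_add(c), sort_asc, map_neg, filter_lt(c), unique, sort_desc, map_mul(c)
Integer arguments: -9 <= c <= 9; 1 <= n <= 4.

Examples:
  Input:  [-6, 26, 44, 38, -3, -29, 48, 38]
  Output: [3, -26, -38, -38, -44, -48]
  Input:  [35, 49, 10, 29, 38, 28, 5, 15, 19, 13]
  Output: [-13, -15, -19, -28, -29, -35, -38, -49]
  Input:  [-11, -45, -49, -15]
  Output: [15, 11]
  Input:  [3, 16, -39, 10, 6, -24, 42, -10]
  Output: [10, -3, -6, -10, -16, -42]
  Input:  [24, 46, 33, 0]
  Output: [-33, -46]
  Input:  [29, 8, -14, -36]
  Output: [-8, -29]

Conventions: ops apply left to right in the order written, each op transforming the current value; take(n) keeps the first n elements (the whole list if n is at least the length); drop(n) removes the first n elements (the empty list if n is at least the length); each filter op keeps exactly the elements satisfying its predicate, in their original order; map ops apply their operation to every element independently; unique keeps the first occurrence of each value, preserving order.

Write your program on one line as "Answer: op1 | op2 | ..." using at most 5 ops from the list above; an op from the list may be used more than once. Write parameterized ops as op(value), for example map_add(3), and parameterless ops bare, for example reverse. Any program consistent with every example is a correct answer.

sort_desc | reverse | drop(2) | map_neg

Check, running the answer program on each example:
  [-6, 26, 44, 38, -3, -29, 48, 38] -> [48, 44, 38, 38, 26, -3, -6, -29] -> [-29, -6, -3, 26, 38, 38, 44, 48] -> [-3, 26, 38, 38, 44, 48] -> [3, -26, -38, -38, -44, -48]
  [35, 49, 10, 29, 38, 28, 5, 15, 19, 13] -> [49, 38, 35, 29, 28, 19, 15, 13, 10, 5] -> [5, 10, 13, 15, 19, 28, 29, 35, 38, 49] -> [13, 15, 19, 28, 29, 35, 38, 49] -> [-13, -15, -19, -28, -29, -35, -38, -49]
  [-11, -45, -49, -15] -> [-11, -15, -45, -49] -> [-49, -45, -15, -11] -> [-15, -11] -> [15, 11]
  [3, 16, -39, 10, 6, -24, 42, -10] -> [42, 16, 10, 6, 3, -10, -24, -39] -> [-39, -24, -10, 3, 6, 10, 16, 42] -> [-10, 3, 6, 10, 16, 42] -> [10, -3, -6, -10, -16, -42]
  [24, 46, 33, 0] -> [46, 33, 24, 0] -> [0, 24, 33, 46] -> [33, 46] -> [-33, -46]
  [29, 8, -14, -36] -> [29, 8, -14, -36] -> [-36, -14, 8, 29] -> [8, 29] -> [-8, -29]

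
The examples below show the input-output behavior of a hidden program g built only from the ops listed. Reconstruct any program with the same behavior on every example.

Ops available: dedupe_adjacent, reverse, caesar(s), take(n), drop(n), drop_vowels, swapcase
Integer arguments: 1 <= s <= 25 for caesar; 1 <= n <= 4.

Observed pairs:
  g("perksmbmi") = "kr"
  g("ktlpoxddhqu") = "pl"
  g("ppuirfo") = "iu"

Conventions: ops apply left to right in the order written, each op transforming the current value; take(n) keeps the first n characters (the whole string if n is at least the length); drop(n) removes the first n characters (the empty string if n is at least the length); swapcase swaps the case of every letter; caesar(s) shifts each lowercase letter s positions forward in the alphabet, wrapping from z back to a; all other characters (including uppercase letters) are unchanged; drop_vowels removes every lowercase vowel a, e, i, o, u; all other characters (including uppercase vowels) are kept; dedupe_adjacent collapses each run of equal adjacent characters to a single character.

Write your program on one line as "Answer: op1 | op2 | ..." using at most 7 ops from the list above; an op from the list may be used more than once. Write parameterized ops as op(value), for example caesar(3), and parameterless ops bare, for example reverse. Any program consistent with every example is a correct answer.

drop(2) | dedupe_adjacent | swapcase | take(2) | reverse | swapcase

Check, running the answer program on each example:
  "perksmbmi" -> "rksmbmi" -> "rksmbmi" -> "RKSMBMI" -> "RK" -> "KR" -> "kr"
  "ktlpoxddhqu" -> "lpoxddhqu" -> "lpoxdhqu" -> "LPOXDHQU" -> "LP" -> "PL" -> "pl"
  "ppuirfo" -> "uirfo" -> "uirfo" -> "UIRFO" -> "UI" -> "IU" -> "iu"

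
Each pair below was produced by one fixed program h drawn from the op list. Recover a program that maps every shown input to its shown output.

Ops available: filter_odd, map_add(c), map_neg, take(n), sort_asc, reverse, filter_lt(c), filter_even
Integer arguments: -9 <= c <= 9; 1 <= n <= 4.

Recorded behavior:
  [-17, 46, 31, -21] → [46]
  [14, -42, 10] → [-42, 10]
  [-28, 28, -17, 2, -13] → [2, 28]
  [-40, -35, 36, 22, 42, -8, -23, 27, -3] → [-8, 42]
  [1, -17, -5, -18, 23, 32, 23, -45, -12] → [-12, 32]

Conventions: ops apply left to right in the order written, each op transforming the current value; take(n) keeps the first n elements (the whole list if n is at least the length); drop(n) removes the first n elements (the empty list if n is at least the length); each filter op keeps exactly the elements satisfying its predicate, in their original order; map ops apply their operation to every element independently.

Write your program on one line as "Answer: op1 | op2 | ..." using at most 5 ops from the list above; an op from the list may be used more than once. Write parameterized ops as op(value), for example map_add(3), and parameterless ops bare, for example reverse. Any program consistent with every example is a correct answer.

filter_even | reverse | take(4) | take(2) | sort_asc

Check, running the answer program on each example:
  [-17, 46, 31, -21] -> [46] -> [46] -> [46] -> [46] -> [46]
  [14, -42, 10] -> [14, -42, 10] -> [10, -42, 14] -> [10, -42, 14] -> [10, -42] -> [-42, 10]
  [-28, 28, -17, 2, -13] -> [-28, 28, 2] -> [2, 28, -28] -> [2, 28, -28] -> [2, 28] -> [2, 28]
  [-40, -35, 36, 22, 42, -8, -23, 27, -3] -> [-40, 36, 22, 42, -8] -> [-8, 42, 22, 36, -40] -> [-8, 42, 22, 36] -> [-8, 42] -> [-8, 42]
  [1, -17, -5, -18, 23, 32, 23, -45, -12] -> [-18, 32, -12] -> [-12, 32, -18] -> [-12, 32, -18] -> [-12, 32] -> [-12, 32]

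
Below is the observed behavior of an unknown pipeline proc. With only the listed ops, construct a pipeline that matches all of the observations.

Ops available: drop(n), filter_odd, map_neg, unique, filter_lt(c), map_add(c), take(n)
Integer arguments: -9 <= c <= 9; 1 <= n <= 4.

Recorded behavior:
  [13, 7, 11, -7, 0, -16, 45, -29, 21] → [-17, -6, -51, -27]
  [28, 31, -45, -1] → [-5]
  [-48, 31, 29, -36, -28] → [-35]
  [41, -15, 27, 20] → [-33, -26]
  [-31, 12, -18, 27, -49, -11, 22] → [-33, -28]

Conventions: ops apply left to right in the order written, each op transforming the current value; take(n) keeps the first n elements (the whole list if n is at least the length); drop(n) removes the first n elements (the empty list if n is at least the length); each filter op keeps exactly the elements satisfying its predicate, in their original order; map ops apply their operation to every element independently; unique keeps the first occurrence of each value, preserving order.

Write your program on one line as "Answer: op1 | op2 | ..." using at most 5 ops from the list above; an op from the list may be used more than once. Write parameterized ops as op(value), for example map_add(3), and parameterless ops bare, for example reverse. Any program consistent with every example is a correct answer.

drop(2) | map_neg | filter_lt(7) | map_add(-6)

Check, running the answer program on each example:
  [13, 7, 11, -7, 0, -16, 45, -29, 21] -> [11, -7, 0, -16, 45, -29, 21] -> [-11, 7, 0, 16, -45, 29, -21] -> [-11, 0, -45, -21] -> [-17, -6, -51, -27]
  [28, 31, -45, -1] -> [-45, -1] -> [45, 1] -> [1] -> [-5]
  [-48, 31, 29, -36, -28] -> [29, -36, -28] -> [-29, 36, 28] -> [-29] -> [-35]
  [41, -15, 27, 20] -> [27, 20] -> [-27, -20] -> [-27, -20] -> [-33, -26]
  [-31, 12, -18, 27, -49, -11, 22] -> [-18, 27, -49, -11, 22] -> [18, -27, 49, 11, -22] -> [-27, -22] -> [-33, -28]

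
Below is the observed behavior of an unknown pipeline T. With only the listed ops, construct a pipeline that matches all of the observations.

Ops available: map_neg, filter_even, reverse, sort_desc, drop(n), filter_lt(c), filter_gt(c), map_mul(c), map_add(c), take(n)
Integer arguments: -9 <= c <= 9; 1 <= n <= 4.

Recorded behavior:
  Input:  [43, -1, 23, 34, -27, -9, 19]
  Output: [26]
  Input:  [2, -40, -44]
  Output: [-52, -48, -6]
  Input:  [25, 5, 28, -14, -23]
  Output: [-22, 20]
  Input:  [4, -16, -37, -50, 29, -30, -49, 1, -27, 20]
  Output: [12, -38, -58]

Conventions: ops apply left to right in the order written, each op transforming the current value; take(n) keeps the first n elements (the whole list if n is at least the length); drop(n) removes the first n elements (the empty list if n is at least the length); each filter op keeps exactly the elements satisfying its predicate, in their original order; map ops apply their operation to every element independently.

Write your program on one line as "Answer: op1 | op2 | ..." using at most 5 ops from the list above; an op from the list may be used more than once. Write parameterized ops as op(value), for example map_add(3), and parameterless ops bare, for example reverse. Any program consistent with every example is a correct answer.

filter_even | reverse | map_add(-8) | take(3)

Check, running the answer program on each example:
  [43, -1, 23, 34, -27, -9, 19] -> [34] -> [34] -> [26] -> [26]
  [2, -40, -44] -> [2, -40, -44] -> [-44, -40, 2] -> [-52, -48, -6] -> [-52, -48, -6]
  [25, 5, 28, -14, -23] -> [28, -14] -> [-14, 28] -> [-22, 20] -> [-22, 20]
  [4, -16, -37, -50, 29, -30, -49, 1, -27, 20] -> [4, -16, -50, -30, 20] -> [20, -30, -50, -16, 4] -> [12, -38, -58, -24, -4] -> [12, -38, -58]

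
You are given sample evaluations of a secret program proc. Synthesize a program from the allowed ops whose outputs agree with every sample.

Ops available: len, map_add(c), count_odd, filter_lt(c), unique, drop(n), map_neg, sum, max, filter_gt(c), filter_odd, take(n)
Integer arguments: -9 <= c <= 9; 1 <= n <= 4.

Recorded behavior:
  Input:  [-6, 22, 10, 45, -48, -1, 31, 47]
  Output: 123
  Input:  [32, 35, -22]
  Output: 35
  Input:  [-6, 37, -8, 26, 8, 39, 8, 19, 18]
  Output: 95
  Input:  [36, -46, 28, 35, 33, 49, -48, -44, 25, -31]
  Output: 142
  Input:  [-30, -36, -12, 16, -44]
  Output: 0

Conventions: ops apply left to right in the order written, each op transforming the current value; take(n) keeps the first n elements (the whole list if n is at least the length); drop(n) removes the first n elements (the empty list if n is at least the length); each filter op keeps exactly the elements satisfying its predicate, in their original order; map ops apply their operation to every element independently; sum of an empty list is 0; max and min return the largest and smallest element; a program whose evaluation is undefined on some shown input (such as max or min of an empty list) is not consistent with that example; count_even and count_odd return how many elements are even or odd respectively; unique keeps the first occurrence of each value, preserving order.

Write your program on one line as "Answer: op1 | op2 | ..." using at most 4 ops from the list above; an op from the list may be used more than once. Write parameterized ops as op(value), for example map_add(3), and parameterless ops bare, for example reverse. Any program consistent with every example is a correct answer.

filter_odd | filter_gt(9) | sum

Check, running the answer program on each example:
  [-6, 22, 10, 45, -48, -1, 31, 47] -> [45, -1, 31, 47] -> [45, 31, 47] -> 123
  [32, 35, -22] -> [35] -> [35] -> 35
  [-6, 37, -8, 26, 8, 39, 8, 19, 18] -> [37, 39, 19] -> [37, 39, 19] -> 95
  [36, -46, 28, 35, 33, 49, -48, -44, 25, -31] -> [35, 33, 49, 25, -31] -> [35, 33, 49, 25] -> 142
  [-30, -36, -12, 16, -44] -> [] -> [] -> 0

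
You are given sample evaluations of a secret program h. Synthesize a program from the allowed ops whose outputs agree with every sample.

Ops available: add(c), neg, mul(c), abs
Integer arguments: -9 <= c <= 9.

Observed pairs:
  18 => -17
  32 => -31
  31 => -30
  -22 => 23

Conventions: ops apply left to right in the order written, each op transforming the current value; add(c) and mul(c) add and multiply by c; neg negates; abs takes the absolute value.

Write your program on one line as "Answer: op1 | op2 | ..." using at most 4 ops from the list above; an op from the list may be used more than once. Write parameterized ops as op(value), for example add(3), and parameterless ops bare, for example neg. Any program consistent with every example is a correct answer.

add(1) | add(-2) | neg

Check, running the answer program on each example:
  18 -> 19 -> 17 -> -17
  32 -> 33 -> 31 -> -31
  31 -> 32 -> 30 -> -30
  -22 -> -21 -> -23 -> 23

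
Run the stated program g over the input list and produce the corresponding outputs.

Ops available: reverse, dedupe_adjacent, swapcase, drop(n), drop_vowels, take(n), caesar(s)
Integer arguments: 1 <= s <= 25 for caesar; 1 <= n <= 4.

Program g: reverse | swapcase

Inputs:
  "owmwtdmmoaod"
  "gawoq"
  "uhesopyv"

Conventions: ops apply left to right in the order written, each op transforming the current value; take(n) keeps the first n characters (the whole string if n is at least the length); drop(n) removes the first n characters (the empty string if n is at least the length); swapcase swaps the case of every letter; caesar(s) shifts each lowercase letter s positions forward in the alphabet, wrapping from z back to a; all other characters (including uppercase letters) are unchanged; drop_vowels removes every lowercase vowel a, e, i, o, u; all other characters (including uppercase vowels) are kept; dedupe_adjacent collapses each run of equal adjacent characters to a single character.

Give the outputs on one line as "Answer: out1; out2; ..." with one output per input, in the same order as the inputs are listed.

Execution, op by op:
  "owmwtdmmoaod" -> "doaommdtwmwo" -> "DOAOMMDTWMWO"
  "gawoq" -> "qowag" -> "QOWAG"
  "uhesopyv" -> "vyposehu" -> "VYPOSEHU"

"DOAOMMDTWMWO"; "QOWAG"; "VYPOSEHU"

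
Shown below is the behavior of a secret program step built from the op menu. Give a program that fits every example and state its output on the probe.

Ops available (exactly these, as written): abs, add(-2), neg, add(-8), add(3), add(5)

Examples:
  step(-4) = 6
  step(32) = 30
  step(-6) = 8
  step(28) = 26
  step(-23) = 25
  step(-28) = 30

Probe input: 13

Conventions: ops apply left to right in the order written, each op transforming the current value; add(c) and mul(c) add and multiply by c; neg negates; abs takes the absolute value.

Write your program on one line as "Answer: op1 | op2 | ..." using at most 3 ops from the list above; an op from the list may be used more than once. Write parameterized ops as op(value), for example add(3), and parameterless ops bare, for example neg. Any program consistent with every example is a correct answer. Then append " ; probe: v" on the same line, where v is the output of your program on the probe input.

add(-2) | neg | abs ; probe: 11

Check, running the answer program on each example:
  -4 -> -6 -> 6 -> 6
  32 -> 30 -> -30 -> 30
  -6 -> -8 -> 8 -> 8
  28 -> 26 -> -26 -> 26
  -23 -> -25 -> 25 -> 25
  -28 -> -30 -> 30 -> 30
  probe: 13 -> 11 -> -11 -> 11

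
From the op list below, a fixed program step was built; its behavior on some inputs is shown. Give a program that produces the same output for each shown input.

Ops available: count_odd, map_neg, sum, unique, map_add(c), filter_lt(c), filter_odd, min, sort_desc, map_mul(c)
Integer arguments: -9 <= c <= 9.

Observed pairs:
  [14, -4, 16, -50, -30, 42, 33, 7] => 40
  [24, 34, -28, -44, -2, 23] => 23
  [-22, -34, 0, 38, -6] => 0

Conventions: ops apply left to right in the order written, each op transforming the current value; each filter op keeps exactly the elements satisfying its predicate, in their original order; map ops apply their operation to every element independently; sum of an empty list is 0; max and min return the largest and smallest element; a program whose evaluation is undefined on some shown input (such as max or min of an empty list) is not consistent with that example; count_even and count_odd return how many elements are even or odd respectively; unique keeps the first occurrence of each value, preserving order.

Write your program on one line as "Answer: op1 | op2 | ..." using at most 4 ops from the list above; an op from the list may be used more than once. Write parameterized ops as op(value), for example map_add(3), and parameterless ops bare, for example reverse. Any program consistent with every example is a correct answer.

sort_desc | filter_odd | sum

Check, running the answer program on each example:
  [14, -4, 16, -50, -30, 42, 33, 7] -> [42, 33, 16, 14, 7, -4, -30, -50] -> [33, 7] -> 40
  [24, 34, -28, -44, -2, 23] -> [34, 24, 23, -2, -28, -44] -> [23] -> 23
  [-22, -34, 0, 38, -6] -> [38, 0, -6, -22, -34] -> [] -> 0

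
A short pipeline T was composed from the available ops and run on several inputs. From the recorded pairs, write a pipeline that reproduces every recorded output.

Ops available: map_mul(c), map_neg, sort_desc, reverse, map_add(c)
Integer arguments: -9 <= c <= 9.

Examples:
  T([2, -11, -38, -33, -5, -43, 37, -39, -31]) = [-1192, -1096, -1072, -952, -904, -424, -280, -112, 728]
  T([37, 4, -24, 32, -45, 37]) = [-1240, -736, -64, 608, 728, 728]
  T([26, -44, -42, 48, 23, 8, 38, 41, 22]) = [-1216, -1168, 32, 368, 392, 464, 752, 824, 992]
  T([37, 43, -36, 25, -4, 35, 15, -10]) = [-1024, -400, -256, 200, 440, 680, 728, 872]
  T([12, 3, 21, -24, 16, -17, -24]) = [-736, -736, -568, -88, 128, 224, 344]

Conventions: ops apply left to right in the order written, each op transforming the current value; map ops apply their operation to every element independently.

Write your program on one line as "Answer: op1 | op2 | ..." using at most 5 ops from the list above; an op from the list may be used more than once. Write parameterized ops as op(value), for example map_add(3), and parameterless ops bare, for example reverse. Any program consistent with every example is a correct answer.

map_add(-4) | map_mul(-3) | map_add(8) | sort_desc | map_mul(-8)

Check, running the answer program on each example:
  [2, -11, -38, -33, -5, -43, 37, -39, -31] -> [-2, -15, -42, -37, -9, -47, 33, -43, -35] -> [6, 45, 126, 111, 27, 141, -99, 129, 105] -> [14, 53, 134, 119, 35, 149, -91, 137, 113] -> [149, 137, 134, 119, 113, 53, 35, 14, -91] -> [-1192, -1096, -1072, -952, -904, -424, -280, -112, 728]
  [37, 4, -24, 32, -45, 37] -> [33, 0, -28, 28, -49, 33] -> [-99, 0, 84, -84, 147, -99] -> [-91, 8, 92, -76, 155, -91] -> [155, 92, 8, -76, -91, -91] -> [-1240, -736, -64, 608, 728, 728]
  [26, -44, -42, 48, 23, 8, 38, 41, 22] -> [22, -48, -46, 44, 19, 4, 34, 37, 18] -> [-66, 144, 138, -132, -57, -12, -102, -111, -54] -> [-58, 152, 146, -124, -49, -4, -94, -103, -46] -> [152, 146, -4, -46, -49, -58, -94, -103, -124] -> [-1216, -1168, 32, 368, 392, 464, 752, 824, 992]
  [37, 43, -36, 25, -4, 35, 15, -10] -> [33, 39, -40, 21, -8, 31, 11, -14] -> [-99, -117, 120, -63, 24, -93, -33, 42] -> [-91, -109, 128, -55, 32, -85, -25, 50] -> [128, 50, 32, -25, -55, -85, -91, -109] -> [-1024, -400, -256, 200, 440, 680, 728, 872]
  [12, 3, 21, -24, 16, -17, -24] -> [8, -1, 17, -28, 12, -21, -28] -> [-24, 3, -51, 84, -36, 63, 84] -> [-16, 11, -43, 92, -28, 71, 92] -> [92, 92, 71, 11, -16, -28, -43] -> [-736, -736, -568, -88, 128, 224, 344]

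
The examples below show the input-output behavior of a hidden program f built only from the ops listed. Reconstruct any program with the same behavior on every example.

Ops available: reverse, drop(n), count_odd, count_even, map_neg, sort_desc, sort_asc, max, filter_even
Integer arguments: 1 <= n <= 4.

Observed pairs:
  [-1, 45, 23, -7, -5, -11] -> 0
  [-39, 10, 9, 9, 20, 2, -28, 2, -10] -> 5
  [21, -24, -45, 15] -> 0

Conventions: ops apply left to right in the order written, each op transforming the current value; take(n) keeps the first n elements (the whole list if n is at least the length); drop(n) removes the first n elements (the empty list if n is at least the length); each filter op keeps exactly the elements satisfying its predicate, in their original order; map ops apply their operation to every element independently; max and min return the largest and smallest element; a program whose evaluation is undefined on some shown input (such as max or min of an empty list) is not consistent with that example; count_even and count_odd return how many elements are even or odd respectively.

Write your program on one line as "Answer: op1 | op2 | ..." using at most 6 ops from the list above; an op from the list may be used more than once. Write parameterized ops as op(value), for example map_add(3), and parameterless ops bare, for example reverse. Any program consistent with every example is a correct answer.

drop(4) | reverse | sort_asc | reverse | count_even

Check, running the answer program on each example:
  [-1, 45, 23, -7, -5, -11] -> [-5, -11] -> [-11, -5] -> [-11, -5] -> [-5, -11] -> 0
  [-39, 10, 9, 9, 20, 2, -28, 2, -10] -> [20, 2, -28, 2, -10] -> [-10, 2, -28, 2, 20] -> [-28, -10, 2, 2, 20] -> [20, 2, 2, -10, -28] -> 5
  [21, -24, -45, 15] -> [] -> [] -> [] -> [] -> 0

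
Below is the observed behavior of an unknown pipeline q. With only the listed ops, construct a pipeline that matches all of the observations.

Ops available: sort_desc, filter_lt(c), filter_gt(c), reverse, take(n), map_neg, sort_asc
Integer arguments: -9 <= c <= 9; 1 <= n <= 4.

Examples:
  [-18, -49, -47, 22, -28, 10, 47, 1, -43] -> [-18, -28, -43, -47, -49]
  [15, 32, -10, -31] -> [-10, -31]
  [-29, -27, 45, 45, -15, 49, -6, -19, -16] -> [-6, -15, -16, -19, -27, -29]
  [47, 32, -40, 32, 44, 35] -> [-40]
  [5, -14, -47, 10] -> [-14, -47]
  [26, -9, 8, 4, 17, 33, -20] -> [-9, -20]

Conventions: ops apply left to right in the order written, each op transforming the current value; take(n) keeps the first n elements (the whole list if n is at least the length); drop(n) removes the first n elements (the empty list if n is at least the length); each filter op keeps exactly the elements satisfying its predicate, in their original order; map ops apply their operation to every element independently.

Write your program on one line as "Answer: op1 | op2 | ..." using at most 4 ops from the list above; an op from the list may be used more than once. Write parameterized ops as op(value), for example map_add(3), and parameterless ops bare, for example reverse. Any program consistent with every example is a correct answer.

sort_desc | sort_asc | filter_lt(0) | sort_desc

Check, running the answer program on each example:
  [-18, -49, -47, 22, -28, 10, 47, 1, -43] -> [47, 22, 10, 1, -18, -28, -43, -47, -49] -> [-49, -47, -43, -28, -18, 1, 10, 22, 47] -> [-49, -47, -43, -28, -18] -> [-18, -28, -43, -47, -49]
  [15, 32, -10, -31] -> [32, 15, -10, -31] -> [-31, -10, 15, 32] -> [-31, -10] -> [-10, -31]
  [-29, -27, 45, 45, -15, 49, -6, -19, -16] -> [49, 45, 45, -6, -15, -16, -19, -27, -29] -> [-29, -27, -19, -16, -15, -6, 45, 45, 49] -> [-29, -27, -19, -16, -15, -6] -> [-6, -15, -16, -19, -27, -29]
  [47, 32, -40, 32, 44, 35] -> [47, 44, 35, 32, 32, -40] -> [-40, 32, 32, 35, 44, 47] -> [-40] -> [-40]
  [5, -14, -47, 10] -> [10, 5, -14, -47] -> [-47, -14, 5, 10] -> [-47, -14] -> [-14, -47]
  [26, -9, 8, 4, 17, 33, -20] -> [33, 26, 17, 8, 4, -9, -20] -> [-20, -9, 4, 8, 17, 26, 33] -> [-20, -9] -> [-9, -20]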